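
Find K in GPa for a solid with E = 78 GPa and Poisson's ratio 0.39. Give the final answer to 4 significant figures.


K = E / (3*(1-2*nu))
K = 78 / (3*(1-2*0.39))
K = 118.2 GPa


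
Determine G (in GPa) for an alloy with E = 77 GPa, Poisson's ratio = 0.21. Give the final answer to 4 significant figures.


G = E / (2*(1+nu))
G = 77 / (2*(1+0.21))
G = 31.82 GPa


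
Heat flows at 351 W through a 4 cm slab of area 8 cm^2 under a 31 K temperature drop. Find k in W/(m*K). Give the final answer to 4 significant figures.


k = Q*L / (A*dT)
L = 0.04 m, A = 8e-04 m^2
k = 351 * 0.04 / (8e-04 * 31)
k = 566.1 W/(m*K)


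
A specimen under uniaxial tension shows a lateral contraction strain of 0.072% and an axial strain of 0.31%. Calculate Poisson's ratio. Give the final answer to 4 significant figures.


nu = -epsilon_lat / epsilon_axial
Lateral strain is contraction (negative), so using magnitudes:
nu = 0.072 / 0.31
nu = 0.2323


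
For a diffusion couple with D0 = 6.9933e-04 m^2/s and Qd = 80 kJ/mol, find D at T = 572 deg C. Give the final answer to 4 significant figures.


D = D0 * exp(-Qd / (R*T))
T = 845.15 K
D = 6.9933e-04 * exp(-80e3 / (8.314 * 845.15))
D = 7.945e-09 m^2/s


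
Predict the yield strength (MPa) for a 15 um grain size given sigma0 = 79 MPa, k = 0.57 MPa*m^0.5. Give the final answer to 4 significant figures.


sigma_y = sigma0 + k / sqrt(d)
d = 15 um = 1.5e-05 m
sigma_y = 79 + 0.57 / sqrt(1.5e-05)
sigma_y = 226.2 MPa


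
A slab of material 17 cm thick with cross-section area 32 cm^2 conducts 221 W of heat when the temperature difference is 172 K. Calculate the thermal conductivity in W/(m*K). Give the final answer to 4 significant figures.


k = Q*L / (A*dT)
L = 0.17 m, A = 3.2e-03 m^2
k = 221 * 0.17 / (3.2e-03 * 172)
k = 68.26 W/(m*K)


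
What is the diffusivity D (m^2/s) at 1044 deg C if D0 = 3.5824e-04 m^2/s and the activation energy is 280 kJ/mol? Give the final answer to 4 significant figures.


D = D0 * exp(-Qd / (R*T))
T = 1317.15 K
D = 3.5824e-04 * exp(-280e3 / (8.314 * 1317.15))
D = 2.817e-15 m^2/s


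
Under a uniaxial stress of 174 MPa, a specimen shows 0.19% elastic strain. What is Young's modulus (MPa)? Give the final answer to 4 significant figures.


E = sigma / epsilon
epsilon = 0.19% = 1.9e-03
E = 174 / 1.9e-03
E = 91580 MPa


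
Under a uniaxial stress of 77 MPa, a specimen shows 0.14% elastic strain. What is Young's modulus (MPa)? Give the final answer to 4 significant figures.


E = sigma / epsilon
epsilon = 0.14% = 1.4e-03
E = 77 / 1.4e-03
E = 55000 MPa


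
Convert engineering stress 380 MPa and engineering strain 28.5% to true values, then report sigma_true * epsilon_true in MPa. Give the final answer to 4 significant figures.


sigma_true = sigma_eng * (1 + epsilon_eng)
sigma_true = 380 * (1 + 0.285) = 488.3 MPa
epsilon_true = ln(1 + epsilon_eng)
epsilon_true = ln(1 + 0.285) = 0.250759
sigma_true * epsilon_true = 488.3 * 0.250759 = 122.4 MPa


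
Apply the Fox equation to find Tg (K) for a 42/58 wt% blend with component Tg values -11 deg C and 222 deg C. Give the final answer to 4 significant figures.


1/Tg = w1/Tg1 + w2/Tg2 (in Kelvin)
Tg1 = 262.15 K, Tg2 = 495.15 K
1/Tg = 0.42/262.15 + 0.58/495.15
Tg = 360.6 K


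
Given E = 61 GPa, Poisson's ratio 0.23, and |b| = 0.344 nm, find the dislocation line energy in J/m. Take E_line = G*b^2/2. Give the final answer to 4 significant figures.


Step 1: G = E / (2*(1+nu))
G = 61 / (2*(1+0.23)) = 24.7967 GPa = 2.47967e+10 Pa
Step 2: E_line = G*b^2/2
b = 0.344 nm = 3.44e-10 m
E_line = 0.5 * 2.47967e+10 * (3.44e-10)^2 = 1.467e-09 J/m


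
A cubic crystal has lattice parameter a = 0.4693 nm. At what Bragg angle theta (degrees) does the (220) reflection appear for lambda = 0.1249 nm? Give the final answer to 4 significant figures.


d = a / sqrt(h^2+k^2+l^2)
d = 0.4693 / sqrt(8) = 0.165923 nm
lambda = 2*d*sin(theta)  =>  sin(theta) = lambda / (2*d)
sin(theta) = 0.1249 / (2 * 0.165923) = 0.37638
theta = 22.11 deg


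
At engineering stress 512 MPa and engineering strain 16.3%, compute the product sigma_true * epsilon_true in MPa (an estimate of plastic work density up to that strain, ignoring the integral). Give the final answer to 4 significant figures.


sigma_true = sigma_eng * (1 + epsilon_eng)
sigma_true = 512 * (1 + 0.163) = 595.456 MPa
epsilon_true = ln(1 + epsilon_eng)
epsilon_true = ln(1 + 0.163) = 0.151003
sigma_true * epsilon_true = 595.456 * 0.151003 = 89.92 MPa


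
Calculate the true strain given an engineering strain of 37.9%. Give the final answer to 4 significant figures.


epsilon_true = ln(1 + epsilon_eng)
epsilon_true = ln(1 + 0.379)
epsilon_true = 0.3214


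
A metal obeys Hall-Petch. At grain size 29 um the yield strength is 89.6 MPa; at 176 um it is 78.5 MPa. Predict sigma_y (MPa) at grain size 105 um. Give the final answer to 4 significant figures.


sigma_y = sigma0 + k / sqrt(d)
1/sqrt(d1) = 1/sqrt(2.9e-05) = 185.695;  1/sqrt(d2) = 75.3778
k = (sigma1 - sigma2) / (1/sqrt(d1) - 1/sqrt(d2)) = (89.6 - 78.5) / (185.695 - 75.3778) = 0.100619 MPa*m^0.5
sigma0 = sigma1 - k/sqrt(d1) = 89.6 - 0.100619*185.695 = 70.9156 MPa
sigma_y(d3) = 70.9156 + 0.100619 / sqrt(1.05e-04) = 80.73 MPa


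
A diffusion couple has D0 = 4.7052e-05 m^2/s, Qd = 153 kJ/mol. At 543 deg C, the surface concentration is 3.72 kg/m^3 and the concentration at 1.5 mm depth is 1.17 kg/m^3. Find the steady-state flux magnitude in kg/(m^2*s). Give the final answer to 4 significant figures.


Step 1: D = D0 * exp(-Qd/(R*T))
T = 543 + 273.15 = 816.15 K
D = 4.7052e-05 * exp(-153e3 / (8.314 * 816.15)) = 7.58629e-15 m^2/s
Step 2: J = D * (C1 - C2) / dx
J = 7.58629e-15 * (3.72 - 1.17) / 1.5e-03
J = 1.29e-11 kg/(m^2*s)


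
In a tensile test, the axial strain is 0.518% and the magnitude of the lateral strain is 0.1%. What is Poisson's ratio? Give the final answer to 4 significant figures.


nu = -epsilon_lat / epsilon_axial
Lateral strain is contraction (negative), so using magnitudes:
nu = 0.1 / 0.518
nu = 0.1931


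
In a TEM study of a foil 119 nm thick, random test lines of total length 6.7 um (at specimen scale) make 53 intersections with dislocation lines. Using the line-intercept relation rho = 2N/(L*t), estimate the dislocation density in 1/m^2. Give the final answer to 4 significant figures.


rho = 2N / (L * t)
L = 6.7 um = 6.7e-06 m, t = 119 nm = 1.19e-07 m
rho = 2 * 53 / (6.7e-06 * 1.19e-07)
rho = 1.329e+14 1/m^2


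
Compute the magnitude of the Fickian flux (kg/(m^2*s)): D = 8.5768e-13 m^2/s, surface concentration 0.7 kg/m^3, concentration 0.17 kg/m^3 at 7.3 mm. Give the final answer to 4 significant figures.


J = -D * (dC/dx) = D * (C1 - C2) / dx
J = 8.5768e-13 * (0.7 - 0.17) / 7.3e-03
J = 6.227e-11 kg/(m^2*s)


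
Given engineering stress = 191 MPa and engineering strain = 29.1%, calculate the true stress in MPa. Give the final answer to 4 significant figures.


sigma_true = sigma_eng * (1 + epsilon_eng)
sigma_true = 191 * (1 + 0.291)
sigma_true = 246.6 MPa


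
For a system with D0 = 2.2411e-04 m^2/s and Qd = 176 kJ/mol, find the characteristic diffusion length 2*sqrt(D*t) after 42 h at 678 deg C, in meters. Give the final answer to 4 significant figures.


Step 1: D = D0 * exp(-Qd/(R*T))
T = 951.15 K
D = 2.2411e-04 * exp(-176e3 / (8.314 * 951.15)) = 4.83791e-14 m^2/s
Step 2: L = 2*sqrt(D*t)
t = 42 h = 151200 s
L = 2*sqrt(4.83791e-14 * 151200) = 1.711e-04 m


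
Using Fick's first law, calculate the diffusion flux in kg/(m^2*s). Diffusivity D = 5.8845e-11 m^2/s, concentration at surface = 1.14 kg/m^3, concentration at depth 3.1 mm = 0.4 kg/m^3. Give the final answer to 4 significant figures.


J = -D * (dC/dx) = D * (C1 - C2) / dx
J = 5.8845e-11 * (1.14 - 0.4) / 3.1e-03
J = 1.405e-08 kg/(m^2*s)


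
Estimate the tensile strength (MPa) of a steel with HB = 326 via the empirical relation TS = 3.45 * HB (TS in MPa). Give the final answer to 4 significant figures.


TS (MPa) = 3.45 * HB
TS = 3.45 * 326
TS = 1125 MPa


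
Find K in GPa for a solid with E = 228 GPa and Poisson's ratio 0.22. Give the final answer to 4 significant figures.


K = E / (3*(1-2*nu))
K = 228 / (3*(1-2*0.22))
K = 135.7 GPa


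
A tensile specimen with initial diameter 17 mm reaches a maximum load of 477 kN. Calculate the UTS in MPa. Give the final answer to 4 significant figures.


A0 = pi*(d/2)^2 = pi*(17/2)^2 = 226.98 mm^2
UTS = F_max / A0 = 477*1000 / 226.98
UTS = 2102 MPa


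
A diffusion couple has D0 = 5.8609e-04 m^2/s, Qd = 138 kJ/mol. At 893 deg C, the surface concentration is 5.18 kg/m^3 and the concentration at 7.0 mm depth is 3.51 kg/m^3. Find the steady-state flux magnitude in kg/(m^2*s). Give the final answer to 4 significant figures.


Step 1: D = D0 * exp(-Qd/(R*T))
T = 893 + 273.15 = 1166.15 K
D = 5.8609e-04 * exp(-138e3 / (8.314 * 1166.15)) = 3.85826e-10 m^2/s
Step 2: J = D * (C1 - C2) / dx
J = 3.85826e-10 * (5.18 - 3.51) / 7e-03
J = 9.205e-08 kg/(m^2*s)


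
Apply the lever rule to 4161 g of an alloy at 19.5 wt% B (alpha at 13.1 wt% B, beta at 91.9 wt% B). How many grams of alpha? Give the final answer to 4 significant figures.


f_alpha = (C_beta - C0) / (C_beta - C_alpha)
f_alpha = (91.9 - 19.5) / (91.9 - 13.1) = 0.918782
m_alpha = f_alpha * m_total = 0.918782 * 4161 = 3823 g


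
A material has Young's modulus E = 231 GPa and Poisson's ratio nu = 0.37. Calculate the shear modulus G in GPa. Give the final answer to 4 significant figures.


G = E / (2*(1+nu))
G = 231 / (2*(1+0.37))
G = 84.31 GPa


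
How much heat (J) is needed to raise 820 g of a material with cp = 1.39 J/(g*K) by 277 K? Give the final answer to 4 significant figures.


Q = m * cp * dT
Q = 820 * 1.39 * 277
Q = 315700 J


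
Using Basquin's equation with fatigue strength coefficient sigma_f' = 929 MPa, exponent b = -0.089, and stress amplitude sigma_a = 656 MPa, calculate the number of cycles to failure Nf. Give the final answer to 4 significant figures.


sigma_a = sigma_f' * (2*Nf)^b
2*Nf = (sigma_a / sigma_f')^(1/b)
2*Nf = (656 / 929)^(1/-0.089)
2*Nf = 49.8754
Nf = 24.94 cycles


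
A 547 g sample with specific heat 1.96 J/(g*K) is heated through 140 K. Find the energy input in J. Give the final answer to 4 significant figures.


Q = m * cp * dT
Q = 547 * 1.96 * 140
Q = 150100 J


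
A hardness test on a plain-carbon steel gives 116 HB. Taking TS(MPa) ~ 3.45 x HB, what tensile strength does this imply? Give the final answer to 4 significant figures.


TS (MPa) = 3.45 * HB
TS = 3.45 * 116
TS = 400.2 MPa


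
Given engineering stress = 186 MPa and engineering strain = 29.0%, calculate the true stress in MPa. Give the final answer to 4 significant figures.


sigma_true = sigma_eng * (1 + epsilon_eng)
sigma_true = 186 * (1 + 0.29)
sigma_true = 239.9 MPa


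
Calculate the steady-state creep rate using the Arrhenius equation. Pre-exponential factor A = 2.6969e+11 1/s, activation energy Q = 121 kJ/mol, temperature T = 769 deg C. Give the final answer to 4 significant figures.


rate = A * exp(-Q / (R*T))
T = 769 + 273.15 = 1042.15 K
rate = 2.6969e+11 * exp(-121e3 / (8.314 * 1042.15))
rate = 232200 1/s


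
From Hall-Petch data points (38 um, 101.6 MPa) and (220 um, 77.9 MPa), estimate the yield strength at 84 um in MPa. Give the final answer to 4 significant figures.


sigma_y = sigma0 + k / sqrt(d)
1/sqrt(d1) = 1/sqrt(3.8e-05) = 162.221;  1/sqrt(d2) = 67.42
k = (sigma1 - sigma2) / (1/sqrt(d1) - 1/sqrt(d2)) = (101.6 - 77.9) / (162.221 - 67.42) = 0.249996 MPa*m^0.5
sigma0 = sigma1 - k/sqrt(d1) = 101.6 - 0.249996*162.221 = 61.0453 MPa
sigma_y(d3) = 61.0453 + 0.249996 / sqrt(8.4e-05) = 88.32 MPa


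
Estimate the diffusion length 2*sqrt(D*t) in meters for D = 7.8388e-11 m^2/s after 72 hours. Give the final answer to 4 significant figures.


t = 72 hr = 259200 s
Diffusion length = 2*sqrt(D*t)
= 2*sqrt(7.8388e-11 * 259200)
= 9.015e-03 m


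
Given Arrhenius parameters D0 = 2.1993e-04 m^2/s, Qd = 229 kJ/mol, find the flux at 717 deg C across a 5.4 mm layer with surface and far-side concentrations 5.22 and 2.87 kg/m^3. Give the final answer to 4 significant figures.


Step 1: D = D0 * exp(-Qd/(R*T))
T = 717 + 273.15 = 990.15 K
D = 2.1993e-04 * exp(-229e3 / (8.314 * 990.15)) = 1.8244e-16 m^2/s
Step 2: J = D * (C1 - C2) / dx
J = 1.8244e-16 * (5.22 - 2.87) / 5.4e-03
J = 7.94e-14 kg/(m^2*s)


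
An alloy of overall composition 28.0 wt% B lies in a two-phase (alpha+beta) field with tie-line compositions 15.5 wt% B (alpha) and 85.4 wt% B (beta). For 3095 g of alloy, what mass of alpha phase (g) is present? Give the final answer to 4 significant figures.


f_alpha = (C_beta - C0) / (C_beta - C_alpha)
f_alpha = (85.4 - 28.0) / (85.4 - 15.5) = 0.821173
m_alpha = f_alpha * m_total = 0.821173 * 3095 = 2542 g


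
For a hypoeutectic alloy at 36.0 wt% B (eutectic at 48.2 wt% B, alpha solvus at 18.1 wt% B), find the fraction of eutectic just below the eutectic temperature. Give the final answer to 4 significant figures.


f_primary = (C_e - C0) / (C_e - C_alpha_max)
f_primary = (48.2 - 36.0) / (48.2 - 18.1)
f_primary = 0.405316
f_eutectic = 1 - 0.405316 = 0.5947


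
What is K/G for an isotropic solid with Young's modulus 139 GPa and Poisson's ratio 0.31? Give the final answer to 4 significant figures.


G = E / (2*(1+nu))
G = 139 / (2*(1+0.31)) = 53.0534 GPa
K = E / (3*(1-2*nu))
K = 139 / (3*(1-2*0.31)) = 121.93 GPa
K/G = 121.93 / 53.0534 = 2.298


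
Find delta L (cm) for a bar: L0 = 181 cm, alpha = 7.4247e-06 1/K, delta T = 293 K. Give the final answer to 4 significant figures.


dL = L0 * alpha * dT
dL = 181 * 7.4247e-06 * 293
dL = 0.3938 cm


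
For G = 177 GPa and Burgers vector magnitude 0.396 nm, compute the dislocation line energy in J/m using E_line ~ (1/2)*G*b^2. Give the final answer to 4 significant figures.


E = G*b^2/2
b = 0.396 nm = 3.96e-10 m
G = 177 GPa = 1.77e+11 Pa
E = 0.5 * 1.77e+11 * (3.96e-10)^2
E = 1.388e-08 J/m


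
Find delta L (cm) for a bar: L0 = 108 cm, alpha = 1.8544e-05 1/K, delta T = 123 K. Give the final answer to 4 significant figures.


dL = L0 * alpha * dT
dL = 108 * 1.8544e-05 * 123
dL = 0.2463 cm


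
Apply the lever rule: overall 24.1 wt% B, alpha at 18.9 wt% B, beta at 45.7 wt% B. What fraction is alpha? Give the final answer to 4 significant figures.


f_alpha = (C_beta - C0) / (C_beta - C_alpha)
f_alpha = (45.7 - 24.1) / (45.7 - 18.9)
f_alpha = 0.806


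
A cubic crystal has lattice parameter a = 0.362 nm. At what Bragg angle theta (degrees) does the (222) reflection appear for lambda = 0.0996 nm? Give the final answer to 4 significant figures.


d = a / sqrt(h^2+k^2+l^2)
d = 0.362 / sqrt(12) = 0.1045 nm
lambda = 2*d*sin(theta)  =>  sin(theta) = lambda / (2*d)
sin(theta) = 0.0996 / (2 * 0.1045) = 0.476553
theta = 28.46 deg


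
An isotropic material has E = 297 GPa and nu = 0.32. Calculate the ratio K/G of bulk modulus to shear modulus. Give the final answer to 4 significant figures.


G = E / (2*(1+nu))
G = 297 / (2*(1+0.32)) = 112.5 GPa
K = E / (3*(1-2*nu))
K = 297 / (3*(1-2*0.32)) = 275 GPa
K/G = 275 / 112.5 = 2.444


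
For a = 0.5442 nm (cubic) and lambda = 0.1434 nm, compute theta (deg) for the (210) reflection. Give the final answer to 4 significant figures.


d = a / sqrt(h^2+k^2+l^2)
d = 0.5442 / sqrt(5) = 0.243374 nm
lambda = 2*d*sin(theta)  =>  sin(theta) = lambda / (2*d)
sin(theta) = 0.1434 / (2 * 0.243374) = 0.294609
theta = 17.13 deg


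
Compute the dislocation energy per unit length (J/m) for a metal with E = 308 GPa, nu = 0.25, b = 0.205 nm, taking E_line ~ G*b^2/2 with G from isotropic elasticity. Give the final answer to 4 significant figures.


Step 1: G = E / (2*(1+nu))
G = 308 / (2*(1+0.25)) = 123.2 GPa = 1.232e+11 Pa
Step 2: E_line = G*b^2/2
b = 0.205 nm = 2.05e-10 m
E_line = 0.5 * 1.232e+11 * (2.05e-10)^2 = 2.589e-09 J/m


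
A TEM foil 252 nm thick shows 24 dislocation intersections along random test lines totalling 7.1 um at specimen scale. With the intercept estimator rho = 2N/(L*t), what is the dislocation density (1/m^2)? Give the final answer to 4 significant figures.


rho = 2N / (L * t)
L = 7.1 um = 7.1e-06 m, t = 252 nm = 2.52e-07 m
rho = 2 * 24 / (7.1e-06 * 2.52e-07)
rho = 2.683e+13 1/m^2


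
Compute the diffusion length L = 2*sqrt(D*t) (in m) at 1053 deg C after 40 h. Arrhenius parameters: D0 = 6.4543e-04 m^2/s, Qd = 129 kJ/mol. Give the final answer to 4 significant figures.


Step 1: D = D0 * exp(-Qd/(R*T))
T = 1326.15 K
D = 6.4543e-04 * exp(-129e3 / (8.314 * 1326.15)) = 5.35291e-09 m^2/s
Step 2: L = 2*sqrt(D*t)
t = 40 h = 144000 s
L = 2*sqrt(5.35291e-09 * 144000) = 0.05553 m


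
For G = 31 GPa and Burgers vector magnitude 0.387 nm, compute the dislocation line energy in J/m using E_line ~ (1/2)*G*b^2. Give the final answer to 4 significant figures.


E = G*b^2/2
b = 0.387 nm = 3.87e-10 m
G = 31 GPa = 3.1e+10 Pa
E = 0.5 * 3.1e+10 * (3.87e-10)^2
E = 2.321e-09 J/m


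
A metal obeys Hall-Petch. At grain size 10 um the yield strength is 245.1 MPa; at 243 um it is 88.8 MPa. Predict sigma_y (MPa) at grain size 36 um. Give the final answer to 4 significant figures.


sigma_y = sigma0 + k / sqrt(d)
1/sqrt(d1) = 1/sqrt(1e-05) = 316.228;  1/sqrt(d2) = 64.15
k = (sigma1 - sigma2) / (1/sqrt(d1) - 1/sqrt(d2)) = (245.1 - 88.8) / (316.228 - 64.15) = 0.620047 MPa*m^0.5
sigma0 = sigma1 - k/sqrt(d1) = 245.1 - 0.620047*316.228 = 49.024 MPa
sigma_y(d3) = 49.024 + 0.620047 / sqrt(3.6e-05) = 152.4 MPa


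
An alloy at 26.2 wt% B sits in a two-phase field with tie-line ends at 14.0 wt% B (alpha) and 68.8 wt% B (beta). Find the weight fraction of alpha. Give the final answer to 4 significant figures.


f_alpha = (C_beta - C0) / (C_beta - C_alpha)
f_alpha = (68.8 - 26.2) / (68.8 - 14.0)
f_alpha = 0.7774


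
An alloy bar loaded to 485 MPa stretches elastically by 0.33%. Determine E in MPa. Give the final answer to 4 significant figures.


E = sigma / epsilon
epsilon = 0.33% = 3.3e-03
E = 485 / 3.3e-03
E = 147000 MPa


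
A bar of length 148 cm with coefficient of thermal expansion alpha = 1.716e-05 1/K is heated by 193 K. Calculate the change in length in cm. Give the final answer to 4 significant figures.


dL = L0 * alpha * dT
dL = 148 * 1.716e-05 * 193
dL = 0.4902 cm


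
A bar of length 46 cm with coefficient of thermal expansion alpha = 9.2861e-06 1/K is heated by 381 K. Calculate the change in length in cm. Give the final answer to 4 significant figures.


dL = L0 * alpha * dT
dL = 46 * 9.2861e-06 * 381
dL = 0.1627 cm


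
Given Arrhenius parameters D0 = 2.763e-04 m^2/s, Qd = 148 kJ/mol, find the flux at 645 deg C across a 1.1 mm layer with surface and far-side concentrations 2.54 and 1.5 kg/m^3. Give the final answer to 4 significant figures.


Step 1: D = D0 * exp(-Qd/(R*T))
T = 645 + 273.15 = 918.15 K
D = 2.763e-04 * exp(-148e3 / (8.314 * 918.15)) = 1.04998e-12 m^2/s
Step 2: J = D * (C1 - C2) / dx
J = 1.04998e-12 * (2.54 - 1.5) / 1.1e-03
J = 9.927e-10 kg/(m^2*s)


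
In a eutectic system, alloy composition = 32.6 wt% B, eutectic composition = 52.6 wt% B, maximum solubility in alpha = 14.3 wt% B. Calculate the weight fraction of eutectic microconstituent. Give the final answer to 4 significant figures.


f_primary = (C_e - C0) / (C_e - C_alpha_max)
f_primary = (52.6 - 32.6) / (52.6 - 14.3)
f_primary = 0.522193
f_eutectic = 1 - 0.522193 = 0.4778


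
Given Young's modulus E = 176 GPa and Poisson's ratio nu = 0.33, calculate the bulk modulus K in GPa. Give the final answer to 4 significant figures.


K = E / (3*(1-2*nu))
K = 176 / (3*(1-2*0.33))
K = 172.5 GPa


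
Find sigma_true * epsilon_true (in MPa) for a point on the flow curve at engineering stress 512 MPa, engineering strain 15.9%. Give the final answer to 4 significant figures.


sigma_true = sigma_eng * (1 + epsilon_eng)
sigma_true = 512 * (1 + 0.159) = 593.408 MPa
epsilon_true = ln(1 + epsilon_eng)
epsilon_true = ln(1 + 0.159) = 0.147558
sigma_true * epsilon_true = 593.408 * 0.147558 = 87.56 MPa


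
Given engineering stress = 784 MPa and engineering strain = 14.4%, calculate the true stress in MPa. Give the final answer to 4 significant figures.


sigma_true = sigma_eng * (1 + epsilon_eng)
sigma_true = 784 * (1 + 0.144)
sigma_true = 896.9 MPa


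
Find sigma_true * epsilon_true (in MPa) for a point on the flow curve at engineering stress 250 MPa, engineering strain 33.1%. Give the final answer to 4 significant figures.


sigma_true = sigma_eng * (1 + epsilon_eng)
sigma_true = 250 * (1 + 0.331) = 332.75 MPa
epsilon_true = ln(1 + epsilon_eng)
epsilon_true = ln(1 + 0.331) = 0.285931
sigma_true * epsilon_true = 332.75 * 0.285931 = 95.14 MPa


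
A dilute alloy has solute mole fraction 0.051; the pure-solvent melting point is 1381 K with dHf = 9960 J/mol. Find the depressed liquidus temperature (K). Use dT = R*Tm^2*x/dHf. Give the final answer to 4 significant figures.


dT = R*Tm^2*x / dHf
dT = 8.314 * 1381^2 * 0.051 / 9960
dT = 81.1911 K
T_new = 1381 - 81.1911 = 1300 K


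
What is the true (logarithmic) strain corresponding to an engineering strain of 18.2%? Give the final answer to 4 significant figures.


epsilon_true = ln(1 + epsilon_eng)
epsilon_true = ln(1 + 0.182)
epsilon_true = 0.1672


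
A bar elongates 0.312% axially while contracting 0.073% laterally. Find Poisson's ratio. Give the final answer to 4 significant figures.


nu = -epsilon_lat / epsilon_axial
Lateral strain is contraction (negative), so using magnitudes:
nu = 0.073 / 0.312
nu = 0.234


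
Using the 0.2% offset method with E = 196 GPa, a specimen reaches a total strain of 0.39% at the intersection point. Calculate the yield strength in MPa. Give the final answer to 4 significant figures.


Offset strain = 0.002
Elastic strain at yield = total_strain - offset = 3.9e-03 - 0.002 = 1.9e-03
sigma_y = E * elastic_strain = 196000 * 1.9e-03
sigma_y = 372.4 MPa


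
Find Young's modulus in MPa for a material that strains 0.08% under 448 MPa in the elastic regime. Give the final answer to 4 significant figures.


E = sigma / epsilon
epsilon = 0.08% = 8e-04
E = 448 / 8e-04
E = 560000 MPa


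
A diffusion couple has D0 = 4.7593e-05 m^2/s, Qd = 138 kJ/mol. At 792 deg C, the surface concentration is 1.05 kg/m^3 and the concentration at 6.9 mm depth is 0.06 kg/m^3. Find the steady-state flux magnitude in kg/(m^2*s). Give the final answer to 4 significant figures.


Step 1: D = D0 * exp(-Qd/(R*T))
T = 792 + 273.15 = 1065.15 K
D = 4.7593e-05 * exp(-138e3 / (8.314 * 1065.15)) = 8.12493e-12 m^2/s
Step 2: J = D * (C1 - C2) / dx
J = 8.12493e-12 * (1.05 - 0.06) / 6.9e-03
J = 1.166e-09 kg/(m^2*s)


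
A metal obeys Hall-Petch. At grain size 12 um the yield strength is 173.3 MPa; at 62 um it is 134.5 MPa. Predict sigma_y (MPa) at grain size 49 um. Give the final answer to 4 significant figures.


sigma_y = sigma0 + k / sqrt(d)
1/sqrt(d1) = 1/sqrt(1.2e-05) = 288.675;  1/sqrt(d2) = 127
k = (sigma1 - sigma2) / (1/sqrt(d1) - 1/sqrt(d2)) = (173.3 - 134.5) / (288.675 - 127) = 0.239988 MPa*m^0.5
sigma0 = sigma1 - k/sqrt(d1) = 173.3 - 0.239988*288.675 = 104.022 MPa
sigma_y(d3) = 104.022 + 0.239988 / sqrt(4.9e-05) = 138.3 MPa


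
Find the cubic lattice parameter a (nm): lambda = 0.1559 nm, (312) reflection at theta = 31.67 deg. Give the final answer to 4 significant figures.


d = lambda / (2*sin(theta))
d = 0.1559 / (2*sin(31.67 deg))
d = 0.148469 nm
a = d * sqrt(h^2+k^2+l^2) = 0.148469 * sqrt(14)
a = 0.5555 nm


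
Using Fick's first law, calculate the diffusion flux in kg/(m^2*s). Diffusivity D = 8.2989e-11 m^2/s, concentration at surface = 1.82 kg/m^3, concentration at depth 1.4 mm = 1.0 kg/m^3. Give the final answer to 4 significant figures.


J = -D * (dC/dx) = D * (C1 - C2) / dx
J = 8.2989e-11 * (1.82 - 1.0) / 1.4e-03
J = 4.861e-08 kg/(m^2*s)


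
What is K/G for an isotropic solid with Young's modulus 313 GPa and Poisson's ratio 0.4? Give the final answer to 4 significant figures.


G = E / (2*(1+nu))
G = 313 / (2*(1+0.4)) = 111.786 GPa
K = E / (3*(1-2*nu))
K = 313 / (3*(1-2*0.4)) = 521.667 GPa
K/G = 521.667 / 111.786 = 4.667


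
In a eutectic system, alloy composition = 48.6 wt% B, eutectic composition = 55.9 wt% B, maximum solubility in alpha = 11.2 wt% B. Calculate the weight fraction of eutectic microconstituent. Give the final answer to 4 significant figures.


f_primary = (C_e - C0) / (C_e - C_alpha_max)
f_primary = (55.9 - 48.6) / (55.9 - 11.2)
f_primary = 0.163311
f_eutectic = 1 - 0.163311 = 0.8367


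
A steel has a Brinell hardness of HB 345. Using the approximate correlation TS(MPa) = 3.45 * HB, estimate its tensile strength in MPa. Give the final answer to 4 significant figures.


TS (MPa) = 3.45 * HB
TS = 3.45 * 345
TS = 1190 MPa


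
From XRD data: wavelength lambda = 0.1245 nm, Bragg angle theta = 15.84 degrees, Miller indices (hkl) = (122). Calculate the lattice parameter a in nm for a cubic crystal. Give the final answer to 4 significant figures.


d = lambda / (2*sin(theta))
d = 0.1245 / (2*sin(15.84 deg))
d = 0.228062 nm
a = d * sqrt(h^2+k^2+l^2) = 0.228062 * sqrt(9)
a = 0.6842 nm


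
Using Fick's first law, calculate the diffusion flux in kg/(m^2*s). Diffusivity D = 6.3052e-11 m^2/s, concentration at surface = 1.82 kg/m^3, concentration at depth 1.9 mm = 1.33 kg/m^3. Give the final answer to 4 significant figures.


J = -D * (dC/dx) = D * (C1 - C2) / dx
J = 6.3052e-11 * (1.82 - 1.33) / 1.9e-03
J = 1.626e-08 kg/(m^2*s)


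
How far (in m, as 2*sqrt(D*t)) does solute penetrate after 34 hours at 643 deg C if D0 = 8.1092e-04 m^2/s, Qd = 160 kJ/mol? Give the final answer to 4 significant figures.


Step 1: D = D0 * exp(-Qd/(R*T))
T = 916.15 K
D = 8.1092e-04 * exp(-160e3 / (8.314 * 916.15)) = 6.11206e-13 m^2/s
Step 2: L = 2*sqrt(D*t)
t = 34 h = 122400 s
L = 2*sqrt(6.11206e-13 * 122400) = 5.47e-04 m


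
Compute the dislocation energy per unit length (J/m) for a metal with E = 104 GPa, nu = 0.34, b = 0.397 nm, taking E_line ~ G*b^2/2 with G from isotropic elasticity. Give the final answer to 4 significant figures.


Step 1: G = E / (2*(1+nu))
G = 104 / (2*(1+0.34)) = 38.806 GPa = 3.8806e+10 Pa
Step 2: E_line = G*b^2/2
b = 0.397 nm = 3.97e-10 m
E_line = 0.5 * 3.8806e+10 * (3.97e-10)^2 = 3.058e-09 J/m


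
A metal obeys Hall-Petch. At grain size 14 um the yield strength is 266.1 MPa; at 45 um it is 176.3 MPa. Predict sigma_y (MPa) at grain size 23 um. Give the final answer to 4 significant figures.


sigma_y = sigma0 + k / sqrt(d)
1/sqrt(d1) = 1/sqrt(1.4e-05) = 267.261;  1/sqrt(d2) = 149.071
k = (sigma1 - sigma2) / (1/sqrt(d1) - 1/sqrt(d2)) = (266.1 - 176.3) / (267.261 - 149.071) = 0.759793 MPa*m^0.5
sigma0 = sigma1 - k/sqrt(d1) = 266.1 - 0.759793*267.261 = 63.0367 MPa
sigma_y(d3) = 63.0367 + 0.759793 / sqrt(2.3e-05) = 221.5 MPa


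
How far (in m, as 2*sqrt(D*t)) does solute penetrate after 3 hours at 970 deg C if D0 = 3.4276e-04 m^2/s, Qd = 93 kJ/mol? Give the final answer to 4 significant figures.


Step 1: D = D0 * exp(-Qd/(R*T))
T = 1243.15 K
D = 3.4276e-04 * exp(-93e3 / (8.314 * 1243.15)) = 4.23816e-08 m^2/s
Step 2: L = 2*sqrt(D*t)
t = 3 h = 10800 s
L = 2*sqrt(4.23816e-08 * 10800) = 0.04279 m


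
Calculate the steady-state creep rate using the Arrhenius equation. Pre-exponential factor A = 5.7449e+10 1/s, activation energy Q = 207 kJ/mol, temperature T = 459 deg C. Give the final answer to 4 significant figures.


rate = A * exp(-Q / (R*T))
T = 459 + 273.15 = 732.15 K
rate = 5.7449e+10 * exp(-207e3 / (8.314 * 732.15))
rate = 9.784e-05 1/s


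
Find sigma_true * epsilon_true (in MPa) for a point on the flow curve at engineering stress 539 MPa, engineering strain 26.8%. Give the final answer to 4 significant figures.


sigma_true = sigma_eng * (1 + epsilon_eng)
sigma_true = 539 * (1 + 0.268) = 683.452 MPa
epsilon_true = ln(1 + epsilon_eng)
epsilon_true = ln(1 + 0.268) = 0.237441
sigma_true * epsilon_true = 683.452 * 0.237441 = 162.3 MPa


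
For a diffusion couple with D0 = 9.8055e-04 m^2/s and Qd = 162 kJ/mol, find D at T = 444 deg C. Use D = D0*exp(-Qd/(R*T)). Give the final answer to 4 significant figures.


D = D0 * exp(-Qd / (R*T))
T = 717.15 K
D = 9.8055e-04 * exp(-162e3 / (8.314 * 717.15))
D = 1.554e-15 m^2/s


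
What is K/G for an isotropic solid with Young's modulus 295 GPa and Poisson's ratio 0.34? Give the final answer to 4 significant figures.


G = E / (2*(1+nu))
G = 295 / (2*(1+0.34)) = 110.075 GPa
K = E / (3*(1-2*nu))
K = 295 / (3*(1-2*0.34)) = 307.292 GPa
K/G = 307.292 / 110.075 = 2.792


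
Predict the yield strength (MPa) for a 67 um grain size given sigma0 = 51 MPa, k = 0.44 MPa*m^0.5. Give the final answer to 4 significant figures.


sigma_y = sigma0 + k / sqrt(d)
d = 67 um = 6.7e-05 m
sigma_y = 51 + 0.44 / sqrt(6.7e-05)
sigma_y = 104.8 MPa


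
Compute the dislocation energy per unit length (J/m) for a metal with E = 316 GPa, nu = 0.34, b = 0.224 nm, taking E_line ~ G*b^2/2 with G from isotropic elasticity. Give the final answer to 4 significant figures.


Step 1: G = E / (2*(1+nu))
G = 316 / (2*(1+0.34)) = 117.91 GPa = 1.1791e+11 Pa
Step 2: E_line = G*b^2/2
b = 0.224 nm = 2.24e-10 m
E_line = 0.5 * 1.1791e+11 * (2.24e-10)^2 = 2.958e-09 J/m


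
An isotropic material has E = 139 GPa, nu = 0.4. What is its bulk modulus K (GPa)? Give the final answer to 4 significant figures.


K = E / (3*(1-2*nu))
K = 139 / (3*(1-2*0.4))
K = 231.7 GPa


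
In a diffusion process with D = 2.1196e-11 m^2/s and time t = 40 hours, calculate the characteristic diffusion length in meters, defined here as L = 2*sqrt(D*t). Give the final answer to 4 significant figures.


t = 40 hr = 144000 s
Diffusion length = 2*sqrt(D*t)
= 2*sqrt(2.1196e-11 * 144000)
= 3.494e-03 m


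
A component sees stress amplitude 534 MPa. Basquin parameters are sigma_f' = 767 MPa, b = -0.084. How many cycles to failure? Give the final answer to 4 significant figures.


sigma_a = sigma_f' * (2*Nf)^b
2*Nf = (sigma_a / sigma_f')^(1/b)
2*Nf = (534 / 767)^(1/-0.084)
2*Nf = 74.4857
Nf = 37.24 cycles


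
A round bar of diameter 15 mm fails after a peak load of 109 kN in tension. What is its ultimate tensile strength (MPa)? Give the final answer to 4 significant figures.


A0 = pi*(d/2)^2 = pi*(15/2)^2 = 176.715 mm^2
UTS = F_max / A0 = 109*1000 / 176.715
UTS = 616.8 MPa


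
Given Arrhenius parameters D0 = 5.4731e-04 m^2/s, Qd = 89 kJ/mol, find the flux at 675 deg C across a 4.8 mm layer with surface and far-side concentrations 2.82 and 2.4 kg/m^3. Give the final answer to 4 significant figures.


Step 1: D = D0 * exp(-Qd/(R*T))
T = 675 + 273.15 = 948.15 K
D = 5.4731e-04 * exp(-89e3 / (8.314 * 948.15)) = 6.83828e-09 m^2/s
Step 2: J = D * (C1 - C2) / dx
J = 6.83828e-09 * (2.82 - 2.4) / 4.8e-03
J = 5.983e-07 kg/(m^2*s)


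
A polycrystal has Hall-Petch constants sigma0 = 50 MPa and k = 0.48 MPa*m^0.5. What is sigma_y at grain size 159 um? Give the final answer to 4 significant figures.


sigma_y = sigma0 + k / sqrt(d)
d = 159 um = 1.59e-04 m
sigma_y = 50 + 0.48 / sqrt(1.59e-04)
sigma_y = 88.07 MPa


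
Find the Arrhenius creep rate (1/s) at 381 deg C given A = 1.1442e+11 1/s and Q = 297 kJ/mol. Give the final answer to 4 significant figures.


rate = A * exp(-Q / (R*T))
T = 381 + 273.15 = 654.15 K
rate = 1.1442e+11 * exp(-297e3 / (8.314 * 654.15))
rate = 2.197e-13 1/s


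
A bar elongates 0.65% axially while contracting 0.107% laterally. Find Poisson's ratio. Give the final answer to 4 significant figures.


nu = -epsilon_lat / epsilon_axial
Lateral strain is contraction (negative), so using magnitudes:
nu = 0.107 / 0.65
nu = 0.1646


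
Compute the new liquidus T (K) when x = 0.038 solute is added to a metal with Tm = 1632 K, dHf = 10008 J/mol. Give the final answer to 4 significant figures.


dT = R*Tm^2*x / dHf
dT = 8.314 * 1632^2 * 0.038 / 10008
dT = 84.0788 K
T_new = 1632 - 84.0788 = 1548 K


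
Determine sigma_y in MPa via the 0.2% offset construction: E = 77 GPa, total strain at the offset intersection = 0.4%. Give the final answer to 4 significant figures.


Offset strain = 0.002
Elastic strain at yield = total_strain - offset = 4e-03 - 0.002 = 2e-03
sigma_y = E * elastic_strain = 77000 * 2e-03
sigma_y = 154 MPa


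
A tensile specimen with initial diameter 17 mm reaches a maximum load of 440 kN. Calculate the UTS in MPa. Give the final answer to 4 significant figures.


A0 = pi*(d/2)^2 = pi*(17/2)^2 = 226.98 mm^2
UTS = F_max / A0 = 440*1000 / 226.98
UTS = 1938 MPa


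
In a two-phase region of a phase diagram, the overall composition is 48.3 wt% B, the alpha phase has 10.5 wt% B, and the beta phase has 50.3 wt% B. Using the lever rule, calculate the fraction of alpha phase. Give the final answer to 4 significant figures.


f_alpha = (C_beta - C0) / (C_beta - C_alpha)
f_alpha = (50.3 - 48.3) / (50.3 - 10.5)
f_alpha = 0.05025


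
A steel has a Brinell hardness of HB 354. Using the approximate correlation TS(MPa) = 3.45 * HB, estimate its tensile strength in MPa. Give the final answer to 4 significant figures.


TS (MPa) = 3.45 * HB
TS = 3.45 * 354
TS = 1221 MPa


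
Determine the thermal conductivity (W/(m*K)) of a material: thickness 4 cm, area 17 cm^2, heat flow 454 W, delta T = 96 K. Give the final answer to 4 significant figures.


k = Q*L / (A*dT)
L = 0.04 m, A = 1.7e-03 m^2
k = 454 * 0.04 / (1.7e-03 * 96)
k = 111.3 W/(m*K)


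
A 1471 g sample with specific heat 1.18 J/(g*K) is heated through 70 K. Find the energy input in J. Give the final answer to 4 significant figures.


Q = m * cp * dT
Q = 1471 * 1.18 * 70
Q = 121500 J


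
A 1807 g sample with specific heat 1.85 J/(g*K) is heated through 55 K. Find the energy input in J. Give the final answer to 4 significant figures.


Q = m * cp * dT
Q = 1807 * 1.85 * 55
Q = 183900 J


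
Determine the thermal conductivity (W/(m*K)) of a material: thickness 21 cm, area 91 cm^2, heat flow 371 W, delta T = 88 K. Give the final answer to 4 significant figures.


k = Q*L / (A*dT)
L = 0.21 m, A = 9.1e-03 m^2
k = 371 * 0.21 / (9.1e-03 * 88)
k = 97.29 W/(m*K)


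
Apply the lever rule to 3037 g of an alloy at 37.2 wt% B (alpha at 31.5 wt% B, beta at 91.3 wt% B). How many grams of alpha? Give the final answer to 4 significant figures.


f_alpha = (C_beta - C0) / (C_beta - C_alpha)
f_alpha = (91.3 - 37.2) / (91.3 - 31.5) = 0.904682
m_alpha = f_alpha * m_total = 0.904682 * 3037 = 2748 g


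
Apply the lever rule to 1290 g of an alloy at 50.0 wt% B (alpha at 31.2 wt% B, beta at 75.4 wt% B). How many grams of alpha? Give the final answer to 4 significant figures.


f_alpha = (C_beta - C0) / (C_beta - C_alpha)
f_alpha = (75.4 - 50.0) / (75.4 - 31.2) = 0.574661
m_alpha = f_alpha * m_total = 0.574661 * 1290 = 741.3 g


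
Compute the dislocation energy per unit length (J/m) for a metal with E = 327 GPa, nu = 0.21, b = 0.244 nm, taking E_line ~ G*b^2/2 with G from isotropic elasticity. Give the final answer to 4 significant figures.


Step 1: G = E / (2*(1+nu))
G = 327 / (2*(1+0.21)) = 135.124 GPa = 1.35124e+11 Pa
Step 2: E_line = G*b^2/2
b = 0.244 nm = 2.44e-10 m
E_line = 0.5 * 1.35124e+11 * (2.44e-10)^2 = 4.022e-09 J/m


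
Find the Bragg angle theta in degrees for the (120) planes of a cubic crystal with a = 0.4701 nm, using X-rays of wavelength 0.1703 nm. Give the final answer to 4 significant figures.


d = a / sqrt(h^2+k^2+l^2)
d = 0.4701 / sqrt(5) = 0.210235 nm
lambda = 2*d*sin(theta)  =>  sin(theta) = lambda / (2*d)
sin(theta) = 0.1703 / (2 * 0.210235) = 0.405023
theta = 23.89 deg


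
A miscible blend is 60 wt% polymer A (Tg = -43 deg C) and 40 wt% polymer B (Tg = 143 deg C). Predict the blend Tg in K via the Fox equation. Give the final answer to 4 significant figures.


1/Tg = w1/Tg1 + w2/Tg2 (in Kelvin)
Tg1 = 230.15 K, Tg2 = 416.15 K
1/Tg = 0.6/230.15 + 0.4/416.15
Tg = 280.3 K


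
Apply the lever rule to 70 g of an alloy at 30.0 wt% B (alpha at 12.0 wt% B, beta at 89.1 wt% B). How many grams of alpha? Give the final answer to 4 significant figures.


f_alpha = (C_beta - C0) / (C_beta - C_alpha)
f_alpha = (89.1 - 30.0) / (89.1 - 12.0) = 0.766537
m_alpha = f_alpha * m_total = 0.766537 * 70 = 53.66 g


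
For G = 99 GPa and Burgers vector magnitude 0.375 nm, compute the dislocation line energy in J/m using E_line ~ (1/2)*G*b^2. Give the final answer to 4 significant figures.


E = G*b^2/2
b = 0.375 nm = 3.75e-10 m
G = 99 GPa = 9.9e+10 Pa
E = 0.5 * 9.9e+10 * (3.75e-10)^2
E = 6.961e-09 J/m


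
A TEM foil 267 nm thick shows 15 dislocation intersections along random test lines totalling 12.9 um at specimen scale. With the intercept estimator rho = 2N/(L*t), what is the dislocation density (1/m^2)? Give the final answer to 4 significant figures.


rho = 2N / (L * t)
L = 12.9 um = 1.29e-05 m, t = 267 nm = 2.67e-07 m
rho = 2 * 15 / (1.29e-05 * 2.67e-07)
rho = 8.71e+12 1/m^2


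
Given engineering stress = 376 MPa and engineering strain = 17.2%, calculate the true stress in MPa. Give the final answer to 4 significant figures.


sigma_true = sigma_eng * (1 + epsilon_eng)
sigma_true = 376 * (1 + 0.172)
sigma_true = 440.7 MPa


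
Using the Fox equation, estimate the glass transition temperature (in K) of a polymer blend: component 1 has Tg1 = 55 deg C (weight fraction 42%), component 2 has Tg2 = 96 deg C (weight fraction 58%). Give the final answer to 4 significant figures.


1/Tg = w1/Tg1 + w2/Tg2 (in Kelvin)
Tg1 = 328.15 K, Tg2 = 369.15 K
1/Tg = 0.42/328.15 + 0.58/369.15
Tg = 350.7 K


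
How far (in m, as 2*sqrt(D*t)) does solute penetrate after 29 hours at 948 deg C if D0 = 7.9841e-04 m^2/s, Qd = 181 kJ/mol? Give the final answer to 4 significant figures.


Step 1: D = D0 * exp(-Qd/(R*T))
T = 1221.15 K
D = 7.9841e-04 * exp(-181e3 / (8.314 * 1221.15)) = 1.44437e-11 m^2/s
Step 2: L = 2*sqrt(D*t)
t = 29 h = 104400 s
L = 2*sqrt(1.44437e-11 * 104400) = 2.456e-03 m


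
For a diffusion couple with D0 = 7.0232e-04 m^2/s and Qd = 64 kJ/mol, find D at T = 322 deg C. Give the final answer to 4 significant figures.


D = D0 * exp(-Qd / (R*T))
T = 595.15 K
D = 7.0232e-04 * exp(-64e3 / (8.314 * 595.15))
D = 1.695e-09 m^2/s


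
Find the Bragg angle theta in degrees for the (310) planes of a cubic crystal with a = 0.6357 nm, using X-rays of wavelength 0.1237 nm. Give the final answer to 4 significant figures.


d = a / sqrt(h^2+k^2+l^2)
d = 0.6357 / sqrt(10) = 0.201026 nm
lambda = 2*d*sin(theta)  =>  sin(theta) = lambda / (2*d)
sin(theta) = 0.1237 / (2 * 0.201026) = 0.307672
theta = 17.92 deg


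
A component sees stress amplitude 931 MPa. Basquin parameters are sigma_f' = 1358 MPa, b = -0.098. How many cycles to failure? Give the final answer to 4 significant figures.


sigma_a = sigma_f' * (2*Nf)^b
2*Nf = (sigma_a / sigma_f')^(1/b)
2*Nf = (931 / 1358)^(1/-0.098)
2*Nf = 47.0934
Nf = 23.55 cycles


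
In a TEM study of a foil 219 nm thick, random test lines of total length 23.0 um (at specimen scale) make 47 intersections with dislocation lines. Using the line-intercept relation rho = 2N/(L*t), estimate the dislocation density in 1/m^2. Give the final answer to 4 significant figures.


rho = 2N / (L * t)
L = 23.0 um = 2.3e-05 m, t = 219 nm = 2.19e-07 m
rho = 2 * 47 / (2.3e-05 * 2.19e-07)
rho = 1.866e+13 1/m^2


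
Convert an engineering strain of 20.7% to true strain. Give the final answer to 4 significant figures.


epsilon_true = ln(1 + epsilon_eng)
epsilon_true = ln(1 + 0.207)
epsilon_true = 0.1881


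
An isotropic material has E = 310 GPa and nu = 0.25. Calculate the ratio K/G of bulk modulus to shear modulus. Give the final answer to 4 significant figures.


G = E / (2*(1+nu))
G = 310 / (2*(1+0.25)) = 124 GPa
K = E / (3*(1-2*nu))
K = 310 / (3*(1-2*0.25)) = 206.667 GPa
K/G = 206.667 / 124 = 1.667


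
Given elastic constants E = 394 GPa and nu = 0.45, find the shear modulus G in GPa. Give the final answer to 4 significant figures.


G = E / (2*(1+nu))
G = 394 / (2*(1+0.45))
G = 135.9 GPa
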